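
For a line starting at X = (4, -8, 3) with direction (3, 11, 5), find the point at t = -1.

P(t) = X + t·d
  = (4 + 3·(-1), -8 + 11·(-1), 3 + 5·(-1))
  = (4 - 3, -8 - 11, 3 - 5)
  = (1, -19, -2)

(1, -19, -2)


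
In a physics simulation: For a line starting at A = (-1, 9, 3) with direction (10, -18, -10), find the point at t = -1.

P(t) = A + t·d
  = (-1 + 10·(-1), 9 + (-18)·(-1), 3 + (-10)·(-1))
  = (-1 - 10, 9 + 18, 3 + 10)
  = (-11, 27, 13)

(-11, 27, 13)


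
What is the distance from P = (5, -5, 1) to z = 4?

distance = |a·x₀ + b·y₀ + c·z₀ - d| / √(a² + b² + c²)
  = |0·5 + 0·(-5) + 1·1 - 4| / √(0² + 0² + 1²)
  = |0 + 0 + 1 - 4| / √(0 + 0 + 1)
  = |-3| / √1
  = 3 / 1
  ≈ 3

3


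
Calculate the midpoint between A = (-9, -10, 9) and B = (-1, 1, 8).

M = ((x₁+x₂)/2, (y₁+y₂)/2, (z₁+z₂)/2)
  = ((-9 - 1)/2, (-10 + 1)/2, (9 + 8)/2)
  = (-10/2, -9/2, 17/2)
  = (-5, -4.5, 8.5)

(-5, -4.5, 8.5)


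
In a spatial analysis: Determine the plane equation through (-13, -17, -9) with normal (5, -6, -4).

The plane through P with normal n = (a, b, c) satisfies n·(r - P) = 0,
i.e. ax + by + cz = a·x₀ + b·y₀ + c·z₀.
d = 5·(-13) + (-6)·(-17) + (-4)·(-9)
  = -65 + 102 + 36
  = 73
Equation: 5x - 6y - 4z = 73

5x - 6y - 4z = 73


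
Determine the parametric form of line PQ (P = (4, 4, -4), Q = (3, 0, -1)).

Direction vector d = Q - P = (3 - 4, 0 - 4, -1 + 4) = (-1, -4, 3)
Parametric form r = P + t·d:
x = 4 - t, y = 4 - 4t, z = -4 + 3t

x = 4 - t, y = 4 - 4t, z = -4 + 3t


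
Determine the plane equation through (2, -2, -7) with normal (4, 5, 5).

The plane through P with normal n = (a, b, c) satisfies n·(r - P) = 0,
i.e. ax + by + cz = a·x₀ + b·y₀ + c·z₀.
d = 4·2 + 5·(-2) + 5·(-7)
  = 8 - 10 - 35
  = -37
Equation: 4x + 5y + 5z = -37

4x + 5y + 5z = -37


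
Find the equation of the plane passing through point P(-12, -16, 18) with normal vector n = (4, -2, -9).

The plane through P with normal n = (a, b, c) satisfies n·(r - P) = 0,
i.e. ax + by + cz = a·x₀ + b·y₀ + c·z₀.
d = 4·(-12) + (-2)·(-16) + (-9)·18
  = -48 + 32 - 162
  = -178
Equation: 4x - 2y - 9z = -178

4x - 2y - 9z = -178


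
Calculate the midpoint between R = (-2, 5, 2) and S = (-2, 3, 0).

M = ((x₁+x₂)/2, (y₁+y₂)/2, (z₁+z₂)/2)
  = ((-2 - 2)/2, (5 + 3)/2, (2 + 0)/2)
  = (-4/2, 8/2, 2/2)
  = (-2, 4, 1)

(-2, 4, 1)


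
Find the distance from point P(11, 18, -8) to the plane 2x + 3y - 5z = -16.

distance = |a·x₀ + b·y₀ + c·z₀ - d| / √(a² + b² + c²)
  = |2·11 + 3·18 + (-5)·(-8) - (-16)| / √(2² + 3² + (-5)²)
  = |22 + 54 + 40 + 16| / √(4 + 9 + 25)
  = |132| / √38
  = 132 / 6.164
  ≈ 21.41

21.41


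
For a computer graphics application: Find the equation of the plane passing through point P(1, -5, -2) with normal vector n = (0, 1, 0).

The plane through P with normal n = (a, b, c) satisfies n·(r - P) = 0,
i.e. ax + by + cz = a·x₀ + b·y₀ + c·z₀.
d = 0·1 + 1·(-5) + 0·(-2)
  = 0 - 5 + 0
  = -5
Equation: y = -5

y = -5


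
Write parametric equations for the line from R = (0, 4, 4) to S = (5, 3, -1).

Direction vector d = S - R = (5 + 0, 3 - 4, -1 - 4) = (5, -1, -5)
Parametric form r = R + t·d:
x = 0 + 5t, y = 4 - t, z = 4 - 5t

x = 0 + 5t, y = 4 - t, z = 4 - 5t


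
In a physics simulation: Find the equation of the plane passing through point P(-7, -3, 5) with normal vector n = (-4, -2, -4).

The plane through P with normal n = (a, b, c) satisfies n·(r - P) = 0,
i.e. ax + by + cz = a·x₀ + b·y₀ + c·z₀.
d = (-4)·(-7) + (-2)·(-3) + (-4)·5
  = 28 + 6 - 20
  = 14
Equation: -4x - 2y - 4z = 14

-4x - 2y - 4z = 14


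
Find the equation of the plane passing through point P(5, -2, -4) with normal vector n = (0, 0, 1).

The plane through P with normal n = (a, b, c) satisfies n·(r - P) = 0,
i.e. ax + by + cz = a·x₀ + b·y₀ + c·z₀.
d = 0·5 + 0·(-2) + 1·(-4)
  = 0 + 0 - 4
  = -4
Equation: z = -4

z = -4


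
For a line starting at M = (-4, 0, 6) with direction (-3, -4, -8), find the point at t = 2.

P(t) = M + t·d
  = (-4 + (-3)·2, 0 + (-4)·2, 6 + (-8)·2)
  = (-4 - 6, 0 - 8, 6 - 16)
  = (-10, -8, -10)

(-10, -8, -10)


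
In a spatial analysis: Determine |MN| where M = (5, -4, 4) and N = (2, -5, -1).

d = √[(x₂-x₁)² + (y₂-y₁)² + (z₂-z₁)²]
  = √[(-3)² + (-1)² + (-5)²]
  = √[9 + 1 + 25]
  = √35
  ≈ 5.916

5.916


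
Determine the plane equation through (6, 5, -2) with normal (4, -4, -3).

The plane through P with normal n = (a, b, c) satisfies n·(r - P) = 0,
i.e. ax + by + cz = a·x₀ + b·y₀ + c·z₀.
d = 4·6 + (-4)·5 + (-3)·(-2)
  = 24 - 20 + 6
  = 10
Equation: 4x - 4y - 3z = 10

4x - 4y - 3z = 10


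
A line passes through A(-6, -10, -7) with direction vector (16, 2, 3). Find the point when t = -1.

P(t) = A + t·d
  = (-6 + 16·(-1), -10 + 2·(-1), -7 + 3·(-1))
  = (-6 - 16, -10 - 2, -7 - 3)
  = (-22, -12, -10)

(-22, -12, -10)


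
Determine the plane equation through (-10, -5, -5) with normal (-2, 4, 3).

The plane through P with normal n = (a, b, c) satisfies n·(r - P) = 0,
i.e. ax + by + cz = a·x₀ + b·y₀ + c·z₀.
d = (-2)·(-10) + 4·(-5) + 3·(-5)
  = 20 - 20 - 15
  = -15
Equation: -2x + 4y + 3z = -15

-2x + 4y + 3z = -15


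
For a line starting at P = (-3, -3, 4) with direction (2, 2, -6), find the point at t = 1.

P(t) = P + t·d
  = (-3 + 2·1, -3 + 2·1, 4 + (-6)·1)
  = (-3 + 2, -3 + 2, 4 - 6)
  = (-1, -1, -2)

(-1, -1, -2)


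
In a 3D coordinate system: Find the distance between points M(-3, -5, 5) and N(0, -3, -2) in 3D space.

d = √[(x₂-x₁)² + (y₂-y₁)² + (z₂-z₁)²]
  = √[3² + 2² + (-7)²]
  = √[9 + 4 + 49]
  = √62
  ≈ 7.874

7.874


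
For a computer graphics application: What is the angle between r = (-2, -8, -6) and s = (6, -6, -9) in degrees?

r·s = (-2)·6 + (-8)·(-6) + (-6)·(-9) = -12 + 48 + 54 = 90
|r| = √((-2)² + (-8)² + (-6)²) = √104 ≈ 10.2
|s| = √(6² + (-6)² + (-9)²) = √153 ≈ 12.37
cos θ = (r·s)/(|r||s|) = 90/(10.2·12.37) ≈ 0.7135
θ = arccos(0.7135) ≈ 44.48°

44.48°


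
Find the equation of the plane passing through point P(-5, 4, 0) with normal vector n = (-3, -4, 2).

The plane through P with normal n = (a, b, c) satisfies n·(r - P) = 0,
i.e. ax + by + cz = a·x₀ + b·y₀ + c·z₀.
d = (-3)·(-5) + (-4)·4 + 2·0
  = 15 - 16 + 0
  = -1
Equation: -3x - 4y + 2z = -1

-3x - 4y + 2z = -1


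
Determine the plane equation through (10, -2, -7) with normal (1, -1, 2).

The plane through P with normal n = (a, b, c) satisfies n·(r - P) = 0,
i.e. ax + by + cz = a·x₀ + b·y₀ + c·z₀.
d = 1·10 + (-1)·(-2) + 2·(-7)
  = 10 + 2 - 14
  = -2
Equation: x - y + 2z = -2

x - y + 2z = -2


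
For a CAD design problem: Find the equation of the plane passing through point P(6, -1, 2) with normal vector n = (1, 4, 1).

The plane through P with normal n = (a, b, c) satisfies n·(r - P) = 0,
i.e. ax + by + cz = a·x₀ + b·y₀ + c·z₀.
d = 1·6 + 4·(-1) + 1·2
  = 6 - 4 + 2
  = 4
Equation: x + 4y + z = 4

x + 4y + z = 4


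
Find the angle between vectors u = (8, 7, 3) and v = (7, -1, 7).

u·v = 8·7 + 7·(-1) + 3·7 = 56 - 7 + 21 = 70
|u| = √(8² + 7² + 3²) = √122 ≈ 11.05
|v| = √(7² + (-1)² + 7²) = √99 ≈ 9.95
cos θ = (u·v)/(|u||v|) = 70/(11.05·9.95) ≈ 0.6369
θ = arccos(0.6369) ≈ 50.44°

50.44°


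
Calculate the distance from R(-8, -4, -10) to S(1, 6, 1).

d = √[(x₂-x₁)² + (y₂-y₁)² + (z₂-z₁)²]
  = √[9² + 10² + 11²]
  = √[81 + 100 + 121]
  = √302
  ≈ 17.38

17.38


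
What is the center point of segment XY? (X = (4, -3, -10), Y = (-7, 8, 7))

M = ((x₁+x₂)/2, (y₁+y₂)/2, (z₁+z₂)/2)
  = ((4 - 7)/2, (-3 + 8)/2, (-10 + 7)/2)
  = (-3/2, 5/2, -3/2)
  = (-1.5, 2.5, -1.5)

(-1.5, 2.5, -1.5)


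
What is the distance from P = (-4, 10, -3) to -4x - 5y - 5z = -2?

distance = |a·x₀ + b·y₀ + c·z₀ - d| / √(a² + b² + c²)
  = |(-4)·(-4) + (-5)·10 + (-5)·(-3) - (-2)| / √((-4)² + (-5)² + (-5)²)
  = |16 - 50 + 15 + 2| / √(16 + 25 + 25)
  = |-17| / √66
  = 17 / 8.124
  ≈ 2.093

2.093


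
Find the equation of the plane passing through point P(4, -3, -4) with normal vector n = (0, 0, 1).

The plane through P with normal n = (a, b, c) satisfies n·(r - P) = 0,
i.e. ax + by + cz = a·x₀ + b·y₀ + c·z₀.
d = 0·4 + 0·(-3) + 1·(-4)
  = 0 + 0 - 4
  = -4
Equation: z = -4

z = -4


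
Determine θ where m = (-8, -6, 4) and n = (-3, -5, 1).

m·n = (-8)·(-3) + (-6)·(-5) + 4·1 = 24 + 30 + 4 = 58
|m| = √((-8)² + (-6)² + 4²) = √116 ≈ 10.77
|n| = √((-3)² + (-5)² + 1²) = √35 ≈ 5.916
cos θ = (m·n)/(|m||n|) = 58/(10.77·5.916) ≈ 0.9103
θ = arccos(0.9103) ≈ 24.46°

24.46°


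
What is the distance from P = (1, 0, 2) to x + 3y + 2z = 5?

distance = |a·x₀ + b·y₀ + c·z₀ - d| / √(a² + b² + c²)
  = |1·1 + 3·0 + 2·2 - 5| / √(1² + 3² + 2²)
  = |1 + 0 + 4 - 5| / √(1 + 9 + 4)
  = |0| / √14
  = 0 / 3.742
  ≈ 0

0


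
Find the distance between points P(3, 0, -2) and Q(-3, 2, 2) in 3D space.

d = √[(x₂-x₁)² + (y₂-y₁)² + (z₂-z₁)²]
  = √[(-6)² + 2² + 4²]
  = √[36 + 4 + 16]
  = √56
  ≈ 7.483

7.483


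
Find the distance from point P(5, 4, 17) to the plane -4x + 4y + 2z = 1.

distance = |a·x₀ + b·y₀ + c·z₀ - d| / √(a² + b² + c²)
  = |(-4)·5 + 4·4 + 2·17 - 1| / √((-4)² + 4² + 2²)
  = |-20 + 16 + 34 - 1| / √(16 + 16 + 4)
  = |29| / √36
  = 29 / 6
  ≈ 4.833

4.833


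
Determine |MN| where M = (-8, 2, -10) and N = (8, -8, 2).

d = √[(x₂-x₁)² + (y₂-y₁)² + (z₂-z₁)²]
  = √[16² + (-10)² + 12²]
  = √[256 + 100 + 144]
  = √500
  ≈ 22.36

22.36


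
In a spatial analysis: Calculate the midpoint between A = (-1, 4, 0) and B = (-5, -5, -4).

M = ((x₁+x₂)/2, (y₁+y₂)/2, (z₁+z₂)/2)
  = ((-1 - 5)/2, (4 - 5)/2, (0 - 4)/2)
  = (-6/2, -1/2, -4/2)
  = (-3, -0.5, -2)

(-3, -0.5, -2)


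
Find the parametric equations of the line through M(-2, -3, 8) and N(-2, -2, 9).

Direction vector d = N - M = (-2 + 2, -2 + 3, 9 - 8) = (0, 1, 1)
Parametric form r = M + t·d:
x = -2, y = -3 + t, z = 8 + t

x = -2, y = -3 + t, z = 8 + t


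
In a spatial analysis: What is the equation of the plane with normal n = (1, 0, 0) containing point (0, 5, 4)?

The plane through P with normal n = (a, b, c) satisfies n·(r - P) = 0,
i.e. ax + by + cz = a·x₀ + b·y₀ + c·z₀.
d = 1·0 + 0·5 + 0·4
  = 0 + 0 + 0
  = 0
Equation: x = 0

x = 0


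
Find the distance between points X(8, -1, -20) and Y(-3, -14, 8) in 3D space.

d = √[(x₂-x₁)² + (y₂-y₁)² + (z₂-z₁)²]
  = √[(-11)² + (-13)² + 28²]
  = √[121 + 169 + 784]
  = √1074
  ≈ 32.77

32.77


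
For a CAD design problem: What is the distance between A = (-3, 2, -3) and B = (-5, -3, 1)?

d = √[(x₂-x₁)² + (y₂-y₁)² + (z₂-z₁)²]
  = √[(-2)² + (-5)² + 4²]
  = √[4 + 25 + 16]
  = √45
  ≈ 6.708

6.708


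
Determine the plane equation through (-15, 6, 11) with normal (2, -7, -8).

The plane through P with normal n = (a, b, c) satisfies n·(r - P) = 0,
i.e. ax + by + cz = a·x₀ + b·y₀ + c·z₀.
d = 2·(-15) + (-7)·6 + (-8)·11
  = -30 - 42 - 88
  = -160
Equation: 2x - 7y - 8z = -160

2x - 7y - 8z = -160


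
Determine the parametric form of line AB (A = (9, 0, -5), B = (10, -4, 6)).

Direction vector d = B - A = (10 - 9, -4 + 0, 6 + 5) = (1, -4, 11)
Parametric form r = A + t·d:
x = 9 + t, y = 0 - 4t, z = -5 + 11t

x = 9 + t, y = 0 - 4t, z = -5 + 11t


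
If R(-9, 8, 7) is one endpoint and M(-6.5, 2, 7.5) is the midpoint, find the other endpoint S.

S = 2M - R
  = (2·(-6.5) - (-9), 2·2 - 8, 2·7.5 - 7)
  = (-13 + 9, 4 - 8, 15 - 7)
  = (-4, -4, 8)

(-4, -4, 8)


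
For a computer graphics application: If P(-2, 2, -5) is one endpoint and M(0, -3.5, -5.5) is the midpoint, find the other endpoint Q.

Q = 2M - P
  = (2·0 - (-2), 2·(-3.5) - 2, 2·(-5.5) - (-5))
  = (0 + 2, -7 - 2, -11 + 5)
  = (2, -9, -6)

(2, -9, -6)


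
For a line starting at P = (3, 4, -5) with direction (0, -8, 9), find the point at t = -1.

P(t) = P + t·d
  = (3 + 0·(-1), 4 + (-8)·(-1), -5 + 9·(-1))
  = (3 + 0, 4 + 8, -5 - 9)
  = (3, 12, -14)

(3, 12, -14)


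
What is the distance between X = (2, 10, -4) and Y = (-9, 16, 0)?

d = √[(x₂-x₁)² + (y₂-y₁)² + (z₂-z₁)²]
  = √[(-11)² + 6² + 4²]
  = √[121 + 36 + 16]
  = √173
  ≈ 13.15

13.15


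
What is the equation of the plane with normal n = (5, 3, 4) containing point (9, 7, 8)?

The plane through P with normal n = (a, b, c) satisfies n·(r - P) = 0,
i.e. ax + by + cz = a·x₀ + b·y₀ + c·z₀.
d = 5·9 + 3·7 + 4·8
  = 45 + 21 + 32
  = 98
Equation: 5x + 3y + 4z = 98

5x + 3y + 4z = 98


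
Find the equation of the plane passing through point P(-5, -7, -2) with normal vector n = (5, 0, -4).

The plane through P with normal n = (a, b, c) satisfies n·(r - P) = 0,
i.e. ax + by + cz = a·x₀ + b·y₀ + c·z₀.
d = 5·(-5) + 0·(-7) + (-4)·(-2)
  = -25 + 0 + 8
  = -17
Equation: 5x - 4z = -17

5x - 4z = -17


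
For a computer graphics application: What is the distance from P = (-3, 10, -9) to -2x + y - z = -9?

distance = |a·x₀ + b·y₀ + c·z₀ - d| / √(a² + b² + c²)
  = |(-2)·(-3) + 1·10 + (-1)·(-9) - (-9)| / √((-2)² + 1² + (-1)²)
  = |6 + 10 + 9 + 9| / √(4 + 1 + 1)
  = |34| / √6
  = 34 / 2.449
  ≈ 13.88

13.88


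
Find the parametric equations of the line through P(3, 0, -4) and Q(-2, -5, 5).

Direction vector d = Q - P = (-2 - 3, -5 + 0, 5 + 4) = (-5, -5, 9)
Parametric form r = P + t·d:
x = 3 - 5t, y = 0 - 5t, z = -4 + 9t

x = 3 - 5t, y = 0 - 5t, z = -4 + 9t


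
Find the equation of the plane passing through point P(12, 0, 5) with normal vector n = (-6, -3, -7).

The plane through P with normal n = (a, b, c) satisfies n·(r - P) = 0,
i.e. ax + by + cz = a·x₀ + b·y₀ + c·z₀.
d = (-6)·12 + (-3)·0 + (-7)·5
  = -72 + 0 - 35
  = -107
Equation: -6x - 3y - 7z = -107

-6x - 3y - 7z = -107


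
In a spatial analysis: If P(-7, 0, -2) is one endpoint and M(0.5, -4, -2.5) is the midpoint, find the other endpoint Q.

Q = 2M - P
  = (2·0.5 - (-7), 2·(-4) - 0, 2·(-2.5) - (-2))
  = (1 + 7, -8 + 0, -5 + 2)
  = (8, -8, -3)

(8, -8, -3)


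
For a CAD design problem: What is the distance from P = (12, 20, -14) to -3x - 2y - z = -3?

distance = |a·x₀ + b·y₀ + c·z₀ - d| / √(a² + b² + c²)
  = |(-3)·12 + (-2)·20 + (-1)·(-14) - (-3)| / √((-3)² + (-2)² + (-1)²)
  = |-36 - 40 + 14 + 3| / √(9 + 4 + 1)
  = |-59| / √14
  = 59 / 3.742
  ≈ 15.77

15.77


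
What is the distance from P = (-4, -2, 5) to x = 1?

distance = |a·x₀ + b·y₀ + c·z₀ - d| / √(a² + b² + c²)
  = |1·(-4) + 0·(-2) + 0·5 - 1| / √(1² + 0² + 0²)
  = |-4 + 0 + 0 - 1| / √(1 + 0 + 0)
  = |-5| / √1
  = 5 / 1
  ≈ 5

5


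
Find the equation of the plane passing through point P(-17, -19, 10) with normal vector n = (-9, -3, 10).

The plane through P with normal n = (a, b, c) satisfies n·(r - P) = 0,
i.e. ax + by + cz = a·x₀ + b·y₀ + c·z₀.
d = (-9)·(-17) + (-3)·(-19) + 10·10
  = 153 + 57 + 100
  = 310
Equation: -9x - 3y + 10z = 310

-9x - 3y + 10z = 310


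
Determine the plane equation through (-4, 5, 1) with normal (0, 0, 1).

The plane through P with normal n = (a, b, c) satisfies n·(r - P) = 0,
i.e. ax + by + cz = a·x₀ + b·y₀ + c·z₀.
d = 0·(-4) + 0·5 + 1·1
  = 0 + 0 + 1
  = 1
Equation: z = 1

z = 1


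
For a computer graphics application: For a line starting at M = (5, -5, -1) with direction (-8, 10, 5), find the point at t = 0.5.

P(t) = M + t·d
  = (5 + (-8)·0.5, -5 + 10·0.5, -1 + 5·0.5)
  = (5 - 4, -5 + 5, -1 + 2.5)
  = (1, 0, 1.5)

(1, 0, 1.5)


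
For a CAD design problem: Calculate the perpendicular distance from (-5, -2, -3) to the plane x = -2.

distance = |a·x₀ + b·y₀ + c·z₀ - d| / √(a² + b² + c²)
  = |1·(-5) + 0·(-2) + 0·(-3) - (-2)| / √(1² + 0² + 0²)
  = |-5 + 0 + 0 + 2| / √(1 + 0 + 0)
  = |-3| / √1
  = 3 / 1
  ≈ 3

3


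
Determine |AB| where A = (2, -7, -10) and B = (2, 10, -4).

d = √[(x₂-x₁)² + (y₂-y₁)² + (z₂-z₁)²]
  = √[0² + 17² + 6²]
  = √[0 + 289 + 36]
  = √325
  ≈ 18.03

18.03


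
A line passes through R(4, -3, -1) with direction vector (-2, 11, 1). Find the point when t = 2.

P(t) = R + t·d
  = (4 + (-2)·2, -3 + 11·2, -1 + 1·2)
  = (4 - 4, -3 + 22, -1 + 2)
  = (0, 19, 1)

(0, 19, 1)


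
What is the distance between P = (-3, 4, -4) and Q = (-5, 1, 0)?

d = √[(x₂-x₁)² + (y₂-y₁)² + (z₂-z₁)²]
  = √[(-2)² + (-3)² + 4²]
  = √[4 + 9 + 16]
  = √29
  ≈ 5.385

5.385


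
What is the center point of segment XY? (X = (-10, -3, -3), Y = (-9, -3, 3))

M = ((x₁+x₂)/2, (y₁+y₂)/2, (z₁+z₂)/2)
  = ((-10 - 9)/2, (-3 - 3)/2, (-3 + 3)/2)
  = (-19/2, -6/2, 0/2)
  = (-9.5, -3, 0)

(-9.5, -3, 0)


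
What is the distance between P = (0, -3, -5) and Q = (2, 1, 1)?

d = √[(x₂-x₁)² + (y₂-y₁)² + (z₂-z₁)²]
  = √[2² + 4² + 6²]
  = √[4 + 16 + 36]
  = √56
  ≈ 7.483

7.483


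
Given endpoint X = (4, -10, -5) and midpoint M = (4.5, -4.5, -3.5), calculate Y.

Y = 2M - X
  = (2·4.5 - 4, 2·(-4.5) - (-10), 2·(-3.5) - (-5))
  = (9 - 4, -9 + 10, -7 + 5)
  = (5, 1, -2)

(5, 1, -2)


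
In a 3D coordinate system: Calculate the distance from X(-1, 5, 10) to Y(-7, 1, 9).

d = √[(x₂-x₁)² + (y₂-y₁)² + (z₂-z₁)²]
  = √[(-6)² + (-4)² + (-1)²]
  = √[36 + 16 + 1]
  = √53
  ≈ 7.28

7.28


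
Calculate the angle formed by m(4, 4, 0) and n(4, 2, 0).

m·n = 4·4 + 4·2 + 0·0 = 16 + 8 + 0 = 24
|m| = √(4² + 4² + 0²) = √32 ≈ 5.657
|n| = √(4² + 2² + 0²) = √20 ≈ 4.472
cos θ = (m·n)/(|m||n|) = 24/(5.657·4.472) ≈ 0.9487
θ = arccos(0.9487) ≈ 18.43°

18.43°


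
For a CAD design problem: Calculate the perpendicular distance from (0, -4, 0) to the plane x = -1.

distance = |a·x₀ + b·y₀ + c·z₀ - d| / √(a² + b² + c²)
  = |1·0 + 0·(-4) + 0·0 - (-1)| / √(1² + 0² + 0²)
  = |0 + 0 + 0 + 1| / √(1 + 0 + 0)
  = |1| / √1
  = 1 / 1
  ≈ 1

1


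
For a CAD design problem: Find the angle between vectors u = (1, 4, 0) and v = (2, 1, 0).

u·v = 1·2 + 4·1 + 0·0 = 2 + 4 + 0 = 6
|u| = √(1² + 4² + 0²) = √17 ≈ 4.123
|v| = √(2² + 1² + 0²) = √5 ≈ 2.236
cos θ = (u·v)/(|u||v|) = 6/(4.123·2.236) ≈ 0.6508
θ = arccos(0.6508) ≈ 49.4°

49.4°


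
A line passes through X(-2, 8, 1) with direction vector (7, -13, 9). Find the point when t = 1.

P(t) = X + t·d
  = (-2 + 7·1, 8 + (-13)·1, 1 + 9·1)
  = (-2 + 7, 8 - 13, 1 + 9)
  = (5, -5, 10)

(5, -5, 10)


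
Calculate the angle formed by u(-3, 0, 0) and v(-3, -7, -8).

u·v = (-3)·(-3) + 0·(-7) + 0·(-8) = 9 + 0 + 0 = 9
|u| = √((-3)² + 0² + 0²) = √9 ≈ 3
|v| = √((-3)² + (-7)² + (-8)²) = √122 ≈ 11.05
cos θ = (u·v)/(|u||v|) = 9/(3·11.05) ≈ 0.2716
θ = arccos(0.2716) ≈ 74.24°

74.24°


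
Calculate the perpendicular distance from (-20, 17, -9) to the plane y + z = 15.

distance = |a·x₀ + b·y₀ + c·z₀ - d| / √(a² + b² + c²)
  = |0·(-20) + 1·17 + 1·(-9) - 15| / √(0² + 1² + 1²)
  = |0 + 17 - 9 - 15| / √(0 + 1 + 1)
  = |-7| / √2
  = 7 / 1.414
  ≈ 4.95

4.95


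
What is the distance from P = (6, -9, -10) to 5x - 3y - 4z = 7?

distance = |a·x₀ + b·y₀ + c·z₀ - d| / √(a² + b² + c²)
  = |5·6 + (-3)·(-9) + (-4)·(-10) - 7| / √(5² + (-3)² + (-4)²)
  = |30 + 27 + 40 - 7| / √(25 + 9 + 16)
  = |90| / √50
  = 90 / 7.071
  ≈ 12.73

12.73


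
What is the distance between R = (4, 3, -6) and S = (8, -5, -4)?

d = √[(x₂-x₁)² + (y₂-y₁)² + (z₂-z₁)²]
  = √[4² + (-8)² + 2²]
  = √[16 + 64 + 4]
  = √84
  ≈ 9.165

9.165


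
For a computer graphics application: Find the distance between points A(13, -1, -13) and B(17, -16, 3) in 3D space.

d = √[(x₂-x₁)² + (y₂-y₁)² + (z₂-z₁)²]
  = √[4² + (-15)² + 16²]
  = √[16 + 225 + 256]
  = √497
  ≈ 22.29

22.29


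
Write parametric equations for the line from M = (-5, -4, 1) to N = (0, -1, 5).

Direction vector d = N - M = (0 + 5, -1 + 4, 5 - 1) = (5, 3, 4)
Parametric form r = M + t·d:
x = -5 + 5t, y = -4 + 3t, z = 1 + 4t

x = -5 + 5t, y = -4 + 3t, z = 1 + 4t


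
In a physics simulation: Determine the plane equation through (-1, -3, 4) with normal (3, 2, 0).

The plane through P with normal n = (a, b, c) satisfies n·(r - P) = 0,
i.e. ax + by + cz = a·x₀ + b·y₀ + c·z₀.
d = 3·(-1) + 2·(-3) + 0·4
  = -3 - 6 + 0
  = -9
Equation: 3x + 2y = -9

3x + 2y = -9


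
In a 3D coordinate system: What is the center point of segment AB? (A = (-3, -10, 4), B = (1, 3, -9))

M = ((x₁+x₂)/2, (y₁+y₂)/2, (z₁+z₂)/2)
  = ((-3 + 1)/2, (-10 + 3)/2, (4 - 9)/2)
  = (-2/2, -7/2, -5/2)
  = (-1, -3.5, -2.5)

(-1, -3.5, -2.5)


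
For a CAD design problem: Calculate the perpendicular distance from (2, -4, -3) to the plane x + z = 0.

distance = |a·x₀ + b·y₀ + c·z₀ - d| / √(a² + b² + c²)
  = |1·2 + 0·(-4) + 1·(-3) - 0| / √(1² + 0² + 1²)
  = |2 + 0 - 3 + 0| / √(1 + 0 + 1)
  = |-1| / √2
  = 1 / 1.414
  ≈ 0.7071

0.7071


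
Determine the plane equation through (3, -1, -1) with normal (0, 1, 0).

The plane through P with normal n = (a, b, c) satisfies n·(r - P) = 0,
i.e. ax + by + cz = a·x₀ + b·y₀ + c·z₀.
d = 0·3 + 1·(-1) + 0·(-1)
  = 0 - 1 + 0
  = -1
Equation: y = -1

y = -1


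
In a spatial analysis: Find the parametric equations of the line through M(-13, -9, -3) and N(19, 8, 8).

Direction vector d = N - M = (19 + 13, 8 + 9, 8 + 3) = (32, 17, 11)
Parametric form r = M + t·d:
x = -13 + 32t, y = -9 + 17t, z = -3 + 11t

x = -13 + 32t, y = -9 + 17t, z = -3 + 11t


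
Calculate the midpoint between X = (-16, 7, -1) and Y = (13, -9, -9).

M = ((x₁+x₂)/2, (y₁+y₂)/2, (z₁+z₂)/2)
  = ((-16 + 13)/2, (7 - 9)/2, (-1 - 9)/2)
  = (-3/2, -2/2, -10/2)
  = (-1.5, -1, -5)

(-1.5, -1, -5)


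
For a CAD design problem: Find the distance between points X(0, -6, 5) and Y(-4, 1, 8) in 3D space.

d = √[(x₂-x₁)² + (y₂-y₁)² + (z₂-z₁)²]
  = √[(-4)² + 7² + 3²]
  = √[16 + 49 + 9]
  = √74
  ≈ 8.602

8.602


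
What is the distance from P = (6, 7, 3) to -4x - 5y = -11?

distance = |a·x₀ + b·y₀ + c·z₀ - d| / √(a² + b² + c²)
  = |(-4)·6 + (-5)·7 + 0·3 - (-11)| / √((-4)² + (-5)² + 0²)
  = |-24 - 35 + 0 + 11| / √(16 + 25 + 0)
  = |-48| / √41
  = 48 / 6.403
  ≈ 7.496

7.496


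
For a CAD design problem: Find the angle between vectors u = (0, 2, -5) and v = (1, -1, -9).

u·v = 0·1 + 2·(-1) + (-5)·(-9) = 0 - 2 + 45 = 43
|u| = √(0² + 2² + (-5)²) = √29 ≈ 5.385
|v| = √(1² + (-1)² + (-9)²) = √83 ≈ 9.11
cos θ = (u·v)/(|u||v|) = 43/(5.385·9.11) ≈ 0.8765
θ = arccos(0.8765) ≈ 28.78°

28.78°


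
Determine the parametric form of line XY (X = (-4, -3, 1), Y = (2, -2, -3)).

Direction vector d = Y - X = (2 + 4, -2 + 3, -3 - 1) = (6, 1, -4)
Parametric form r = X + t·d:
x = -4 + 6t, y = -3 + t, z = 1 - 4t

x = -4 + 6t, y = -3 + t, z = 1 - 4t


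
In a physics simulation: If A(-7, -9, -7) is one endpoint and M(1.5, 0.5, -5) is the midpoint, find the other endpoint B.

B = 2M - A
  = (2·1.5 - (-7), 2·0.5 - (-9), 2·(-5) - (-7))
  = (3 + 7, 1 + 9, -10 + 7)
  = (10, 10, -3)

(10, 10, -3)


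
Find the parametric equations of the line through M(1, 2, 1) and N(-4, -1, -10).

Direction vector d = N - M = (-4 - 1, -1 - 2, -10 - 1) = (-5, -3, -11)
Parametric form r = M + t·d:
x = 1 - 5t, y = 2 - 3t, z = 1 - 11t

x = 1 - 5t, y = 2 - 3t, z = 1 - 11t


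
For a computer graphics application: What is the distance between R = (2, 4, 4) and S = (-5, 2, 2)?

d = √[(x₂-x₁)² + (y₂-y₁)² + (z₂-z₁)²]
  = √[(-7)² + (-2)² + (-2)²]
  = √[49 + 4 + 4]
  = √57
  ≈ 7.55

7.55


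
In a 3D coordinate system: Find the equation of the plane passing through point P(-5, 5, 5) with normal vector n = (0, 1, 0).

The plane through P with normal n = (a, b, c) satisfies n·(r - P) = 0,
i.e. ax + by + cz = a·x₀ + b·y₀ + c·z₀.
d = 0·(-5) + 1·5 + 0·5
  = 0 + 5 + 0
  = 5
Equation: y = 5

y = 5


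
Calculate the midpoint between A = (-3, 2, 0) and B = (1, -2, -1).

M = ((x₁+x₂)/2, (y₁+y₂)/2, (z₁+z₂)/2)
  = ((-3 + 1)/2, (2 - 2)/2, (0 - 1)/2)
  = (-2/2, 0/2, -1/2)
  = (-1, 0, -0.5)

(-1, 0, -0.5)


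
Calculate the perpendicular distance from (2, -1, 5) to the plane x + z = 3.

distance = |a·x₀ + b·y₀ + c·z₀ - d| / √(a² + b² + c²)
  = |1·2 + 0·(-1) + 1·5 - 3| / √(1² + 0² + 1²)
  = |2 + 0 + 5 - 3| / √(1 + 0 + 1)
  = |4| / √2
  = 4 / 1.414
  ≈ 2.828

2.828


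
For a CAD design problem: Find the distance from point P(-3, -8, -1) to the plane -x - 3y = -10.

distance = |a·x₀ + b·y₀ + c·z₀ - d| / √(a² + b² + c²)
  = |(-1)·(-3) + (-3)·(-8) + 0·(-1) - (-10)| / √((-1)² + (-3)² + 0²)
  = |3 + 24 + 0 + 10| / √(1 + 9 + 0)
  = |37| / √10
  = 37 / 3.162
  ≈ 11.7

11.7


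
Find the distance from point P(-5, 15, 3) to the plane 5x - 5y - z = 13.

distance = |a·x₀ + b·y₀ + c·z₀ - d| / √(a² + b² + c²)
  = |5·(-5) + (-5)·15 + (-1)·3 - 13| / √(5² + (-5)² + (-1)²)
  = |-25 - 75 - 3 - 13| / √(25 + 25 + 1)
  = |-116| / √51
  = 116 / 7.141
  ≈ 16.24

16.24


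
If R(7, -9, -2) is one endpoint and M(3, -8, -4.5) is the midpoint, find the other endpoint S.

S = 2M - R
  = (2·3 - 7, 2·(-8) - (-9), 2·(-4.5) - (-2))
  = (6 - 7, -16 + 9, -9 + 2)
  = (-1, -7, -7)

(-1, -7, -7)


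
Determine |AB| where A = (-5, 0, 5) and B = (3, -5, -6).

d = √[(x₂-x₁)² + (y₂-y₁)² + (z₂-z₁)²]
  = √[8² + (-5)² + (-11)²]
  = √[64 + 25 + 121]
  = √210
  ≈ 14.49

14.49


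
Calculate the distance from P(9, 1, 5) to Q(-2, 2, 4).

d = √[(x₂-x₁)² + (y₂-y₁)² + (z₂-z₁)²]
  = √[(-11)² + 1² + (-1)²]
  = √[121 + 1 + 1]
  = √123
  ≈ 11.09

11.09


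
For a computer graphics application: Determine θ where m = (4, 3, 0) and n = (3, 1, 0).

m·n = 4·3 + 3·1 + 0·0 = 12 + 3 + 0 = 15
|m| = √(4² + 3² + 0²) = √25 ≈ 5
|n| = √(3² + 1² + 0²) = √10 ≈ 3.162
cos θ = (m·n)/(|m||n|) = 15/(5·3.162) ≈ 0.9487
θ = arccos(0.9487) ≈ 18.43°

18.43°


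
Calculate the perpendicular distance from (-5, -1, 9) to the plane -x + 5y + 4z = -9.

distance = |a·x₀ + b·y₀ + c·z₀ - d| / √(a² + b² + c²)
  = |(-1)·(-5) + 5·(-1) + 4·9 - (-9)| / √((-1)² + 5² + 4²)
  = |5 - 5 + 36 + 9| / √(1 + 25 + 16)
  = |45| / √42
  = 45 / 6.481
  ≈ 6.944

6.944


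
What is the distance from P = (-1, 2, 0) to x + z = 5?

distance = |a·x₀ + b·y₀ + c·z₀ - d| / √(a² + b² + c²)
  = |1·(-1) + 0·2 + 1·0 - 5| / √(1² + 0² + 1²)
  = |-1 + 0 + 0 - 5| / √(1 + 0 + 1)
  = |-6| / √2
  = 6 / 1.414
  ≈ 4.243

4.243


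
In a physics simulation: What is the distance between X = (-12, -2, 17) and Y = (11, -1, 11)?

d = √[(x₂-x₁)² + (y₂-y₁)² + (z₂-z₁)²]
  = √[23² + 1² + (-6)²]
  = √[529 + 1 + 36]
  = √566
  ≈ 23.79

23.79


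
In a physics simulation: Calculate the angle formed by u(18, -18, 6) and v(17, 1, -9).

u·v = 18·17 + (-18)·1 + 6·(-9) = 306 - 18 - 54 = 234
|u| = √(18² + (-18)² + 6²) = √684 ≈ 26.15
|v| = √(17² + 1² + (-9)²) = √371 ≈ 19.26
cos θ = (u·v)/(|u||v|) = 234/(26.15·19.26) ≈ 0.4645
θ = arccos(0.4645) ≈ 62.32°

62.32°


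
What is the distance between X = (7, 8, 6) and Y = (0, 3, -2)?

d = √[(x₂-x₁)² + (y₂-y₁)² + (z₂-z₁)²]
  = √[(-7)² + (-5)² + (-8)²]
  = √[49 + 25 + 64]
  = √138
  ≈ 11.75

11.75


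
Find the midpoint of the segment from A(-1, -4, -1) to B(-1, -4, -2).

M = ((x₁+x₂)/2, (y₁+y₂)/2, (z₁+z₂)/2)
  = ((-1 - 1)/2, (-4 - 4)/2, (-1 - 2)/2)
  = (-2/2, -8/2, -3/2)
  = (-1, -4, -1.5)

(-1, -4, -1.5)


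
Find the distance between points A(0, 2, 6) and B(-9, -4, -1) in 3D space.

d = √[(x₂-x₁)² + (y₂-y₁)² + (z₂-z₁)²]
  = √[(-9)² + (-6)² + (-7)²]
  = √[81 + 36 + 49]
  = √166
  ≈ 12.88

12.88


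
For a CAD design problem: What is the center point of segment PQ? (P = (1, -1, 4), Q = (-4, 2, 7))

M = ((x₁+x₂)/2, (y₁+y₂)/2, (z₁+z₂)/2)
  = ((1 - 4)/2, (-1 + 2)/2, (4 + 7)/2)
  = (-3/2, 1/2, 11/2)
  = (-1.5, 0.5, 5.5)

(-1.5, 0.5, 5.5)


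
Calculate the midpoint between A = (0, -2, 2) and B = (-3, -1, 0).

M = ((x₁+x₂)/2, (y₁+y₂)/2, (z₁+z₂)/2)
  = ((0 - 3)/2, (-2 - 1)/2, (2 + 0)/2)
  = (-3/2, -3/2, 2/2)
  = (-1.5, -1.5, 1)

(-1.5, -1.5, 1)


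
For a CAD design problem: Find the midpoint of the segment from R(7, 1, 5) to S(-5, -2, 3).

M = ((x₁+x₂)/2, (y₁+y₂)/2, (z₁+z₂)/2)
  = ((7 - 5)/2, (1 - 2)/2, (5 + 3)/2)
  = (2/2, -1/2, 8/2)
  = (1, -0.5, 4)

(1, -0.5, 4)


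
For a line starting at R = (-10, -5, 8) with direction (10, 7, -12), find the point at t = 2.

P(t) = R + t·d
  = (-10 + 10·2, -5 + 7·2, 8 + (-12)·2)
  = (-10 + 20, -5 + 14, 8 - 24)
  = (10, 9, -16)

(10, 9, -16)


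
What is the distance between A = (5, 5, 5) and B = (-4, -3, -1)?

d = √[(x₂-x₁)² + (y₂-y₁)² + (z₂-z₁)²]
  = √[(-9)² + (-8)² + (-6)²]
  = √[81 + 64 + 36]
  = √181
  ≈ 13.45

13.45


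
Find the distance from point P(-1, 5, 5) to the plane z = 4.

distance = |a·x₀ + b·y₀ + c·z₀ - d| / √(a² + b² + c²)
  = |0·(-1) + 0·5 + 1·5 - 4| / √(0² + 0² + 1²)
  = |0 + 0 + 5 - 4| / √(0 + 0 + 1)
  = |1| / √1
  = 1 / 1
  ≈ 1

1


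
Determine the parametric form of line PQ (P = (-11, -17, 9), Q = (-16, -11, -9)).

Direction vector d = Q - P = (-16 + 11, -11 + 17, -9 - 9) = (-5, 6, -18)
Parametric form r = P + t·d:
x = -11 - 5t, y = -17 + 6t, z = 9 - 18t

x = -11 - 5t, y = -17 + 6t, z = 9 - 18t


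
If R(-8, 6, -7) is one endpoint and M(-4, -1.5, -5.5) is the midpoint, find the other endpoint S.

S = 2M - R
  = (2·(-4) - (-8), 2·(-1.5) - 6, 2·(-5.5) - (-7))
  = (-8 + 8, -3 - 6, -11 + 7)
  = (0, -9, -4)

(0, -9, -4)


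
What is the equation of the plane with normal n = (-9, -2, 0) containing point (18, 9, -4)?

The plane through P with normal n = (a, b, c) satisfies n·(r - P) = 0,
i.e. ax + by + cz = a·x₀ + b·y₀ + c·z₀.
d = (-9)·18 + (-2)·9 + 0·(-4)
  = -162 - 18 + 0
  = -180
Equation: -9x - 2y = -180

-9x - 2y = -180


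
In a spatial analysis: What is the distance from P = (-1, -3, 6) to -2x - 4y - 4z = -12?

distance = |a·x₀ + b·y₀ + c·z₀ - d| / √(a² + b² + c²)
  = |(-2)·(-1) + (-4)·(-3) + (-4)·6 - (-12)| / √((-2)² + (-4)² + (-4)²)
  = |2 + 12 - 24 + 12| / √(4 + 16 + 16)
  = |2| / √36
  = 2 / 6
  ≈ 0.3333

0.3333


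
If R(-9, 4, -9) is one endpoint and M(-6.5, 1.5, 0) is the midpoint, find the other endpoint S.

S = 2M - R
  = (2·(-6.5) - (-9), 2·1.5 - 4, 2·0 - (-9))
  = (-13 + 9, 3 - 4, 0 + 9)
  = (-4, -1, 9)

(-4, -1, 9)


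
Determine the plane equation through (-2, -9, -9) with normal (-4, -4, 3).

The plane through P with normal n = (a, b, c) satisfies n·(r - P) = 0,
i.e. ax + by + cz = a·x₀ + b·y₀ + c·z₀.
d = (-4)·(-2) + (-4)·(-9) + 3·(-9)
  = 8 + 36 - 27
  = 17
Equation: -4x - 4y + 3z = 17

-4x - 4y + 3z = 17


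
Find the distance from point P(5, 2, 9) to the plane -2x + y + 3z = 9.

distance = |a·x₀ + b·y₀ + c·z₀ - d| / √(a² + b² + c²)
  = |(-2)·5 + 1·2 + 3·9 - 9| / √((-2)² + 1² + 3²)
  = |-10 + 2 + 27 - 9| / √(4 + 1 + 9)
  = |10| / √14
  = 10 / 3.742
  ≈ 2.673

2.673


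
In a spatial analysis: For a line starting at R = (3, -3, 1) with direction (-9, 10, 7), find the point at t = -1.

P(t) = R + t·d
  = (3 + (-9)·(-1), -3 + 10·(-1), 1 + 7·(-1))
  = (3 + 9, -3 - 10, 1 - 7)
  = (12, -13, -6)

(12, -13, -6)


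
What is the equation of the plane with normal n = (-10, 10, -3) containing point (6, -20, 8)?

The plane through P with normal n = (a, b, c) satisfies n·(r - P) = 0,
i.e. ax + by + cz = a·x₀ + b·y₀ + c·z₀.
d = (-10)·6 + 10·(-20) + (-3)·8
  = -60 - 200 - 24
  = -284
Equation: -10x + 10y - 3z = -284

-10x + 10y - 3z = -284


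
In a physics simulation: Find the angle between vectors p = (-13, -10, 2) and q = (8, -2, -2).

p·q = (-13)·8 + (-10)·(-2) + 2·(-2) = -104 + 20 - 4 = -88
|p| = √((-13)² + (-10)² + 2²) = √273 ≈ 16.52
|q| = √(8² + (-2)² + (-2)²) = √72 ≈ 8.485
cos θ = (p·q)/(|p||q|) = -88/(16.52·8.485) ≈ -0.6277
θ = arccos(-0.6277) ≈ 128.9°

128.9°


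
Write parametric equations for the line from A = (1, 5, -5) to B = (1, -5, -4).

Direction vector d = B - A = (1 - 1, -5 - 5, -4 + 5) = (0, -10, 1)
Parametric form r = A + t·d:
x = 1, y = 5 - 10t, z = -5 + t

x = 1, y = 5 - 10t, z = -5 + t


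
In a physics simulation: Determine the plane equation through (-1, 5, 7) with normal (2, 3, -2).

The plane through P with normal n = (a, b, c) satisfies n·(r - P) = 0,
i.e. ax + by + cz = a·x₀ + b·y₀ + c·z₀.
d = 2·(-1) + 3·5 + (-2)·7
  = -2 + 15 - 14
  = -1
Equation: 2x + 3y - 2z = -1

2x + 3y - 2z = -1


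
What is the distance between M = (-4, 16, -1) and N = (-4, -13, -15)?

d = √[(x₂-x₁)² + (y₂-y₁)² + (z₂-z₁)²]
  = √[0² + (-29)² + (-14)²]
  = √[0 + 841 + 196]
  = √1037
  ≈ 32.2

32.2


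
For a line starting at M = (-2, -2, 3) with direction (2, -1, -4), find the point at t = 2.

P(t) = M + t·d
  = (-2 + 2·2, -2 + (-1)·2, 3 + (-4)·2)
  = (-2 + 4, -2 - 2, 3 - 8)
  = (2, -4, -5)

(2, -4, -5)


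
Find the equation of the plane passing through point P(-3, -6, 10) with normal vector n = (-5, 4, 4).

The plane through P with normal n = (a, b, c) satisfies n·(r - P) = 0,
i.e. ax + by + cz = a·x₀ + b·y₀ + c·z₀.
d = (-5)·(-3) + 4·(-6) + 4·10
  = 15 - 24 + 40
  = 31
Equation: -5x + 4y + 4z = 31

-5x + 4y + 4z = 31


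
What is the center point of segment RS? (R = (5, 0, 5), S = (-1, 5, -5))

M = ((x₁+x₂)/2, (y₁+y₂)/2, (z₁+z₂)/2)
  = ((5 - 1)/2, (0 + 5)/2, (5 - 5)/2)
  = (4/2, 5/2, 0/2)
  = (2, 2.5, 0)

(2, 2.5, 0)


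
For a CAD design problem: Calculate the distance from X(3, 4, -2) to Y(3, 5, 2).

d = √[(x₂-x₁)² + (y₂-y₁)² + (z₂-z₁)²]
  = √[0² + 1² + 4²]
  = √[0 + 1 + 16]
  = √17
  ≈ 4.123

4.123


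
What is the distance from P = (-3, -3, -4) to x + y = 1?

distance = |a·x₀ + b·y₀ + c·z₀ - d| / √(a² + b² + c²)
  = |1·(-3) + 1·(-3) + 0·(-4) - 1| / √(1² + 1² + 0²)
  = |-3 - 3 + 0 - 1| / √(1 + 1 + 0)
  = |-7| / √2
  = 7 / 1.414
  ≈ 4.95

4.95


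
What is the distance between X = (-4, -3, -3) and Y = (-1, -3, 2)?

d = √[(x₂-x₁)² + (y₂-y₁)² + (z₂-z₁)²]
  = √[3² + 0² + 5²]
  = √[9 + 0 + 25]
  = √34
  ≈ 5.831

5.831


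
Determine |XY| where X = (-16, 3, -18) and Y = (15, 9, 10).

d = √[(x₂-x₁)² + (y₂-y₁)² + (z₂-z₁)²]
  = √[31² + 6² + 28²]
  = √[961 + 36 + 784]
  = √1781
  ≈ 42.2

42.2


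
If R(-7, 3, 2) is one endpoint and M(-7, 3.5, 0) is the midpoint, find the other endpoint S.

S = 2M - R
  = (2·(-7) - (-7), 2·3.5 - 3, 2·0 - 2)
  = (-14 + 7, 7 - 3, 0 - 2)
  = (-7, 4, -2)

(-7, 4, -2)


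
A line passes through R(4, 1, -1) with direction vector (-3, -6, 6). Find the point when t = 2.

P(t) = R + t·d
  = (4 + (-3)·2, 1 + (-6)·2, -1 + 6·2)
  = (4 - 6, 1 - 12, -1 + 12)
  = (-2, -11, 11)

(-2, -11, 11)


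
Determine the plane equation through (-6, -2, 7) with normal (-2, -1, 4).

The plane through P with normal n = (a, b, c) satisfies n·(r - P) = 0,
i.e. ax + by + cz = a·x₀ + b·y₀ + c·z₀.
d = (-2)·(-6) + (-1)·(-2) + 4·7
  = 12 + 2 + 28
  = 42
Equation: -2x - y + 4z = 42

-2x - y + 4z = 42


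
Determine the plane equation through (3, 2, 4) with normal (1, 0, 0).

The plane through P with normal n = (a, b, c) satisfies n·(r - P) = 0,
i.e. ax + by + cz = a·x₀ + b·y₀ + c·z₀.
d = 1·3 + 0·2 + 0·4
  = 3 + 0 + 0
  = 3
Equation: x = 3

x = 3


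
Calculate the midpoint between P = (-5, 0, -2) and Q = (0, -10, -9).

M = ((x₁+x₂)/2, (y₁+y₂)/2, (z₁+z₂)/2)
  = ((-5 + 0)/2, (0 - 10)/2, (-2 - 9)/2)
  = (-5/2, -10/2, -11/2)
  = (-2.5, -5, -5.5)

(-2.5, -5, -5.5)


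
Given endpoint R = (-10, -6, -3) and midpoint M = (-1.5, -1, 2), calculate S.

S = 2M - R
  = (2·(-1.5) - (-10), 2·(-1) - (-6), 2·2 - (-3))
  = (-3 + 10, -2 + 6, 4 + 3)
  = (7, 4, 7)

(7, 4, 7)


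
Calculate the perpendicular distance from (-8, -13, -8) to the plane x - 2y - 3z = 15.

distance = |a·x₀ + b·y₀ + c·z₀ - d| / √(a² + b² + c²)
  = |1·(-8) + (-2)·(-13) + (-3)·(-8) - 15| / √(1² + (-2)² + (-3)²)
  = |-8 + 26 + 24 - 15| / √(1 + 4 + 9)
  = |27| / √14
  = 27 / 3.742
  ≈ 7.216

7.216


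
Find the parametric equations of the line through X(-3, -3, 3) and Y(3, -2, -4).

Direction vector d = Y - X = (3 + 3, -2 + 3, -4 - 3) = (6, 1, -7)
Parametric form r = X + t·d:
x = -3 + 6t, y = -3 + t, z = 3 - 7t

x = -3 + 6t, y = -3 + t, z = 3 - 7t


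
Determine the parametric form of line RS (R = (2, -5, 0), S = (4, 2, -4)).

Direction vector d = S - R = (4 - 2, 2 + 5, -4 + 0) = (2, 7, -4)
Parametric form r = R + t·d:
x = 2 + 2t, y = -5 + 7t, z = 0 - 4t

x = 2 + 2t, y = -5 + 7t, z = 0 - 4t


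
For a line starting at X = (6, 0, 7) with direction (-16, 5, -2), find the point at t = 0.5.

P(t) = X + t·d
  = (6 + (-16)·0.5, 0 + 5·0.5, 7 + (-2)·0.5)
  = (6 - 8, 0 + 2.5, 7 - 1)
  = (-2, 2.5, 6)

(-2, 2.5, 6)


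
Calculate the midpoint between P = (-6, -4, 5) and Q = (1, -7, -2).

M = ((x₁+x₂)/2, (y₁+y₂)/2, (z₁+z₂)/2)
  = ((-6 + 1)/2, (-4 - 7)/2, (5 - 2)/2)
  = (-5/2, -11/2, 3/2)
  = (-2.5, -5.5, 1.5)

(-2.5, -5.5, 1.5)


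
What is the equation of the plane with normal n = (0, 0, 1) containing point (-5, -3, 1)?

The plane through P with normal n = (a, b, c) satisfies n·(r - P) = 0,
i.e. ax + by + cz = a·x₀ + b·y₀ + c·z₀.
d = 0·(-5) + 0·(-3) + 1·1
  = 0 + 0 + 1
  = 1
Equation: z = 1

z = 1


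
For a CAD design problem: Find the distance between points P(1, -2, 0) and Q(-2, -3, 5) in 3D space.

d = √[(x₂-x₁)² + (y₂-y₁)² + (z₂-z₁)²]
  = √[(-3)² + (-1)² + 5²]
  = √[9 + 1 + 25]
  = √35
  ≈ 5.916

5.916


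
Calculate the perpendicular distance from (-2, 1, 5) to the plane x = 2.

distance = |a·x₀ + b·y₀ + c·z₀ - d| / √(a² + b² + c²)
  = |1·(-2) + 0·1 + 0·5 - 2| / √(1² + 0² + 0²)
  = |-2 + 0 + 0 - 2| / √(1 + 0 + 0)
  = |-4| / √1
  = 4 / 1
  ≈ 4

4


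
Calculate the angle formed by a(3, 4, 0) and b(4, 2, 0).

a·b = 3·4 + 4·2 + 0·0 = 12 + 8 + 0 = 20
|a| = √(3² + 4² + 0²) = √25 ≈ 5
|b| = √(4² + 2² + 0²) = √20 ≈ 4.472
cos θ = (a·b)/(|a||b|) = 20/(5·4.472) ≈ 0.8944
θ = arccos(0.8944) ≈ 26.57°

26.57°


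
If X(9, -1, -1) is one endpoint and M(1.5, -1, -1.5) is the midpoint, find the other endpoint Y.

Y = 2M - X
  = (2·1.5 - 9, 2·(-1) - (-1), 2·(-1.5) - (-1))
  = (3 - 9, -2 + 1, -3 + 1)
  = (-6, -1, -2)

(-6, -1, -2)


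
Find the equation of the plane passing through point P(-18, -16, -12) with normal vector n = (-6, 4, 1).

The plane through P with normal n = (a, b, c) satisfies n·(r - P) = 0,
i.e. ax + by + cz = a·x₀ + b·y₀ + c·z₀.
d = (-6)·(-18) + 4·(-16) + 1·(-12)
  = 108 - 64 - 12
  = 32
Equation: -6x + 4y + z = 32

-6x + 4y + z = 32
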